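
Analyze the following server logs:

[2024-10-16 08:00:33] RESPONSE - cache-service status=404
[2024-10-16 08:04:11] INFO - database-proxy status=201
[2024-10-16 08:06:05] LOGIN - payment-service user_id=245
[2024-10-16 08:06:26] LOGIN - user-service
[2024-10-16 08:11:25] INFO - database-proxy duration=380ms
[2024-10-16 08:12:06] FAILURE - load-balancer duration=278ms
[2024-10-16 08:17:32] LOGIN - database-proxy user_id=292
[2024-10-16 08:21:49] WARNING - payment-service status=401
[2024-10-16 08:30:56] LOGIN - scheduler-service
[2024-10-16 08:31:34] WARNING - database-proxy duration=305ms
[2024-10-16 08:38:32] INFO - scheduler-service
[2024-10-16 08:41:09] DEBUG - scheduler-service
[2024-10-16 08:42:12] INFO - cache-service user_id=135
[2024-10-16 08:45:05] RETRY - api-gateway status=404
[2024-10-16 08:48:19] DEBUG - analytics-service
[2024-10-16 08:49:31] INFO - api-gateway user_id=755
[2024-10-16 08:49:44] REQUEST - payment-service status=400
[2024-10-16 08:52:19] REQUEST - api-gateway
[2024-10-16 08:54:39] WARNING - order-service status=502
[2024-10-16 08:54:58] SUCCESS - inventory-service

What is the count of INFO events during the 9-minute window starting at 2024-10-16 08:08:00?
1

To count events in the time window:

1. Window boundaries: 2024-10-16 08:08:00 to 2024-10-16 08:17:00
2. Filter for INFO events within this window
3. Count matching events: 1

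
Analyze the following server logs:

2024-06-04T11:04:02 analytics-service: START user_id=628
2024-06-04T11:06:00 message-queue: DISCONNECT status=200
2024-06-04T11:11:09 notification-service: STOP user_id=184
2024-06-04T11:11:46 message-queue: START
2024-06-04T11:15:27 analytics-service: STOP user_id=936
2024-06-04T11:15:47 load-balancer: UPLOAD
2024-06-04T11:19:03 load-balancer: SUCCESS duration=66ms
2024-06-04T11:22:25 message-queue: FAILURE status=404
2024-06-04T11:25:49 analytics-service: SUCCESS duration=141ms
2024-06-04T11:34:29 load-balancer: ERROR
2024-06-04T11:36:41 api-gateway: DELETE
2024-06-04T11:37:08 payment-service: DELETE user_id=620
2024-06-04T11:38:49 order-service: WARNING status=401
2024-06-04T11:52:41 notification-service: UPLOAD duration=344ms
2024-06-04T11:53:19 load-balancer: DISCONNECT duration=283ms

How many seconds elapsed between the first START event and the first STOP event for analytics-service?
685

To find the time between events:

1. Locate the first START event for analytics-service: 2024-06-04T11:04:02
2. Locate the first STOP event for analytics-service: 2024-06-04T11:15:27
3. Calculate the difference: 2024-06-04T11:15:27 - 2024-06-04T11:04:02 = 685 seconds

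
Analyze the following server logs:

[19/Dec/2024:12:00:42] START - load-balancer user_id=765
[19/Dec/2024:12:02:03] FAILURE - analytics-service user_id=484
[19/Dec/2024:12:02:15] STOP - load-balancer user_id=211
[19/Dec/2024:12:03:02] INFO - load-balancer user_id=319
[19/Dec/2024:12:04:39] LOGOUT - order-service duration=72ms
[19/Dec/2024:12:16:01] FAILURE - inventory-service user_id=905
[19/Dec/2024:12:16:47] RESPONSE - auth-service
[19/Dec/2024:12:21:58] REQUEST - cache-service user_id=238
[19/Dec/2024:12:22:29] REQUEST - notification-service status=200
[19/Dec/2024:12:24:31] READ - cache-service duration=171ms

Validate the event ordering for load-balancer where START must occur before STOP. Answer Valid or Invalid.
Valid

To validate ordering:

1. Required order: START → STOP
2. Rule: START must occur before STOP
3. Check actual order of events for load-balancer
4. Result: Valid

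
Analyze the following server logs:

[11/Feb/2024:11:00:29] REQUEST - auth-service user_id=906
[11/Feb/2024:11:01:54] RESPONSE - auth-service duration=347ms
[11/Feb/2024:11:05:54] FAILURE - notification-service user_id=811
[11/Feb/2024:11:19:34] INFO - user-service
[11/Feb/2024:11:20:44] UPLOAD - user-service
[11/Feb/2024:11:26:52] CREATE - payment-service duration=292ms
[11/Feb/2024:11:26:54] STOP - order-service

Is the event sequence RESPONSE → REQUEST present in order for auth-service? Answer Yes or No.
No

To verify sequence order:

1. Find all events in sequence RESPONSE → REQUEST for auth-service
2. Extract their timestamps
3. Check if timestamps are in ascending order
4. Result: No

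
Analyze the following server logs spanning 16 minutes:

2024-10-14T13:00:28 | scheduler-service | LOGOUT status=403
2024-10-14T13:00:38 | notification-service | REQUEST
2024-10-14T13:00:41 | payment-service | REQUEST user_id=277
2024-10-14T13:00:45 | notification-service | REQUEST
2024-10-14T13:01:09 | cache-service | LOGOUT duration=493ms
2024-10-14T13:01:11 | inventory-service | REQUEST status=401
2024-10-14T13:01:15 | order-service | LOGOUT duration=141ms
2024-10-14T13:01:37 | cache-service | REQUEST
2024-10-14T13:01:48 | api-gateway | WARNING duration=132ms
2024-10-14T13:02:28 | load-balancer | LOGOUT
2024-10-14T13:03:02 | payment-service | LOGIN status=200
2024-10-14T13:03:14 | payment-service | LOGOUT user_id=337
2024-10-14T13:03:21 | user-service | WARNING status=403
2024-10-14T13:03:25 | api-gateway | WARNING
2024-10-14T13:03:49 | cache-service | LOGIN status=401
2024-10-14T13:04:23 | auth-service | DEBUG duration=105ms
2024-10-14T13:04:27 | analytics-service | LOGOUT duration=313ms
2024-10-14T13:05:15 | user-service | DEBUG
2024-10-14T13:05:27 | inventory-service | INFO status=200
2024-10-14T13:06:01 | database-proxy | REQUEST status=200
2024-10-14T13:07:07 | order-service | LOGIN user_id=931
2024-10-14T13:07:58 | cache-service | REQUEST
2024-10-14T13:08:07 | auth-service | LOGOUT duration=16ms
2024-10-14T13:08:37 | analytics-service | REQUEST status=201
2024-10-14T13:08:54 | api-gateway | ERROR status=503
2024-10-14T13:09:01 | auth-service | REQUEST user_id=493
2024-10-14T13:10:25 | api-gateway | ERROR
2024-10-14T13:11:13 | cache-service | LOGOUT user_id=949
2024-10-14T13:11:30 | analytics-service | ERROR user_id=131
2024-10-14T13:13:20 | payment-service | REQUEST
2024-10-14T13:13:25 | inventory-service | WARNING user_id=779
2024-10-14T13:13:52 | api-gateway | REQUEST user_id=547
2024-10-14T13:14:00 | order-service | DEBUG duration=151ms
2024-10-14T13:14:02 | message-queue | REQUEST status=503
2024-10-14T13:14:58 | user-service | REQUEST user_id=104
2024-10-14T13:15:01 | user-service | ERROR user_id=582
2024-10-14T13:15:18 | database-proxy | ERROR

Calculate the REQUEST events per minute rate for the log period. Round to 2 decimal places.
0.81

To calculate the rate:

1. Count total REQUEST events: 13
2. Total time period: 16 minutes
3. Rate = 13 / 16 = 0.81 events per minute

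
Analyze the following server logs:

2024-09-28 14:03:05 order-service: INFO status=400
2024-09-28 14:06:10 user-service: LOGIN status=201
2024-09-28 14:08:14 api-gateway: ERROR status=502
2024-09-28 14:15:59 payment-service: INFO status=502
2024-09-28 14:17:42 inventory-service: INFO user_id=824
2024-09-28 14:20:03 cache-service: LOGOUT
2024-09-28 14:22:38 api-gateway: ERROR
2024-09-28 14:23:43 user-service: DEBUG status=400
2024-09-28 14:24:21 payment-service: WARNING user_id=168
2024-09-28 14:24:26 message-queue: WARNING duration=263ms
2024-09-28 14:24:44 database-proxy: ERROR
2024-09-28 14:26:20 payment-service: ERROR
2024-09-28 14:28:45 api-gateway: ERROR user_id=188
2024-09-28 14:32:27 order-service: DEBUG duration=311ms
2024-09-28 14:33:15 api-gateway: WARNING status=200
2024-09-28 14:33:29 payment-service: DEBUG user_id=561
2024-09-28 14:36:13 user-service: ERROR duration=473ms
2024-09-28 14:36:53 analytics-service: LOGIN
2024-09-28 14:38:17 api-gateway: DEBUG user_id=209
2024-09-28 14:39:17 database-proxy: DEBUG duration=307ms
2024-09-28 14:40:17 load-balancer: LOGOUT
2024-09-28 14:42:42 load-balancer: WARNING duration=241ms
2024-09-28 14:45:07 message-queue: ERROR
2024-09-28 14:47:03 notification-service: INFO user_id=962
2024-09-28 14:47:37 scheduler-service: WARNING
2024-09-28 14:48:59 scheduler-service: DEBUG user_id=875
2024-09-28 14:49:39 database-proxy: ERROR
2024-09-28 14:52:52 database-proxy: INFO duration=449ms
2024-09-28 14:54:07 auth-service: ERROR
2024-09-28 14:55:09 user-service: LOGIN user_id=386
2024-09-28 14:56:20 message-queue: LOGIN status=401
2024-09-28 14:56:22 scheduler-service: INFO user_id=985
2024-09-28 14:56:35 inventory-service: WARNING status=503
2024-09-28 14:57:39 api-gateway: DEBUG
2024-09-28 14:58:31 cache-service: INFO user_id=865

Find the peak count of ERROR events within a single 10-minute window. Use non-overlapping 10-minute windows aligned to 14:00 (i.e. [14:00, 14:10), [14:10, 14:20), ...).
4

To find the burst window:

1. Divide the log period into non-overlapping 10-minute windows starting at 14:00
2. Count ERROR events in each window
3. Find the window with maximum count
4. Maximum events in a window: 4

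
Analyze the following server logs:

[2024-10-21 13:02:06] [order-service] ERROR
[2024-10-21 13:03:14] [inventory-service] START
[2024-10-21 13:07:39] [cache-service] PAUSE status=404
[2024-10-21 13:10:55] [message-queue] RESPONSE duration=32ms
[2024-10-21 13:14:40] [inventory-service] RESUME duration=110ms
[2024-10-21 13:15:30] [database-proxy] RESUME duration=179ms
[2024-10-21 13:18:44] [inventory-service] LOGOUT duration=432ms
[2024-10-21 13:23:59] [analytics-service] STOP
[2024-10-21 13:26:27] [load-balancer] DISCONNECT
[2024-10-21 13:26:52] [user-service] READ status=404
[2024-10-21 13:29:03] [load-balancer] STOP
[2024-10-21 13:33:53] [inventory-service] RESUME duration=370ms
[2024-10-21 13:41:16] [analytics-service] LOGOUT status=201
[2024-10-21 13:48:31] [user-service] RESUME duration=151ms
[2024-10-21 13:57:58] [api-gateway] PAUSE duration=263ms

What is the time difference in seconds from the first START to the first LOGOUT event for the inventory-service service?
930

To find the time between events:

1. Locate the first START event for inventory-service: 2024-10-21 13:03:14
2. Locate the first LOGOUT event for inventory-service: 2024-10-21 13:18:44
3. Calculate the difference: 2024-10-21 13:18:44 - 2024-10-21 13:03:14 = 930 seconds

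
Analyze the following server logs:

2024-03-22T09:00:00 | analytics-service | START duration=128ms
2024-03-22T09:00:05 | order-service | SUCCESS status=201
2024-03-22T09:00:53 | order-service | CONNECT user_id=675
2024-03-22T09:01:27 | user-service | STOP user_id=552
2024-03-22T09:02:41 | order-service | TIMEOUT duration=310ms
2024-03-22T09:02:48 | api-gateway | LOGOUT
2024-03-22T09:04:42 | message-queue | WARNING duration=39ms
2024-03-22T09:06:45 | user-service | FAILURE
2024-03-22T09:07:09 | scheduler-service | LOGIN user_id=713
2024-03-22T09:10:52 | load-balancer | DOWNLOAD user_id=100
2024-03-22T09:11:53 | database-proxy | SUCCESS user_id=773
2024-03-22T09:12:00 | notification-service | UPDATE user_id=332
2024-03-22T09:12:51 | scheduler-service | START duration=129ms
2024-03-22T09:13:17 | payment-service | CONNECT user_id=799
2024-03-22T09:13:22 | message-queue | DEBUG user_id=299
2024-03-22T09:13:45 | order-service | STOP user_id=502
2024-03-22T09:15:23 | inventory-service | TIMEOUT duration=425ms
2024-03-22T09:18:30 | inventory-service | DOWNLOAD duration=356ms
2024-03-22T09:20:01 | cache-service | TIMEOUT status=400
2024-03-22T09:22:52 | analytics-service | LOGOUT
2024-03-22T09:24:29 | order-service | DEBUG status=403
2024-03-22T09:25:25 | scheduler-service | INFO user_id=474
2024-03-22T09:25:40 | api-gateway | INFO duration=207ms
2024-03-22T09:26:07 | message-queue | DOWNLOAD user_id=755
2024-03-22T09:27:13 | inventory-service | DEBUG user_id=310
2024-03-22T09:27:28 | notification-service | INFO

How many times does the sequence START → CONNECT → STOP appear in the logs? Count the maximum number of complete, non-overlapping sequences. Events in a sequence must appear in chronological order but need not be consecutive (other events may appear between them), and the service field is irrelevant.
2

To count sequences:

1. Look for pattern: START → CONNECT → STOP
2. Greedily scan the log in chronological order, matching each sequence element in turn (ignoring service)
3. Each time the full pattern completes, increment the count and restart matching from the next event
4. Complete non-overlapping sequences found: 2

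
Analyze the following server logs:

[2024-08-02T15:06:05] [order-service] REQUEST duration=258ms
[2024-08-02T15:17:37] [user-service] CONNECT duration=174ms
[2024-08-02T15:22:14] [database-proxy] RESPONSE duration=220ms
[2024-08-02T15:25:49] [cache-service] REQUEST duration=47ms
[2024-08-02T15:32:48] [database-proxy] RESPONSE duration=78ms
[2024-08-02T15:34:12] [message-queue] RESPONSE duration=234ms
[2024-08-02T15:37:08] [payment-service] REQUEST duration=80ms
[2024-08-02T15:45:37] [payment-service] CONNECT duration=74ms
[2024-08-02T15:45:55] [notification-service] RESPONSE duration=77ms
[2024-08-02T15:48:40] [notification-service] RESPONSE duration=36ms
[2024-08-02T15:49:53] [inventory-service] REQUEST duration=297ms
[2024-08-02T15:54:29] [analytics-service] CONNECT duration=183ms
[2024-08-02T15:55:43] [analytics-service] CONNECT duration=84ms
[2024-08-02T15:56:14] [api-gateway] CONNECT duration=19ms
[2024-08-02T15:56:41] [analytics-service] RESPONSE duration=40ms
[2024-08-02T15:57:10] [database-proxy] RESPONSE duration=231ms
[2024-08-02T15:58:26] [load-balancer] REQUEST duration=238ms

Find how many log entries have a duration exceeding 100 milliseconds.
8

To count timeouts:

1. Threshold: 100ms
2. Extract duration from each log entry
3. Count entries where duration > 100
4. Timeout count: 8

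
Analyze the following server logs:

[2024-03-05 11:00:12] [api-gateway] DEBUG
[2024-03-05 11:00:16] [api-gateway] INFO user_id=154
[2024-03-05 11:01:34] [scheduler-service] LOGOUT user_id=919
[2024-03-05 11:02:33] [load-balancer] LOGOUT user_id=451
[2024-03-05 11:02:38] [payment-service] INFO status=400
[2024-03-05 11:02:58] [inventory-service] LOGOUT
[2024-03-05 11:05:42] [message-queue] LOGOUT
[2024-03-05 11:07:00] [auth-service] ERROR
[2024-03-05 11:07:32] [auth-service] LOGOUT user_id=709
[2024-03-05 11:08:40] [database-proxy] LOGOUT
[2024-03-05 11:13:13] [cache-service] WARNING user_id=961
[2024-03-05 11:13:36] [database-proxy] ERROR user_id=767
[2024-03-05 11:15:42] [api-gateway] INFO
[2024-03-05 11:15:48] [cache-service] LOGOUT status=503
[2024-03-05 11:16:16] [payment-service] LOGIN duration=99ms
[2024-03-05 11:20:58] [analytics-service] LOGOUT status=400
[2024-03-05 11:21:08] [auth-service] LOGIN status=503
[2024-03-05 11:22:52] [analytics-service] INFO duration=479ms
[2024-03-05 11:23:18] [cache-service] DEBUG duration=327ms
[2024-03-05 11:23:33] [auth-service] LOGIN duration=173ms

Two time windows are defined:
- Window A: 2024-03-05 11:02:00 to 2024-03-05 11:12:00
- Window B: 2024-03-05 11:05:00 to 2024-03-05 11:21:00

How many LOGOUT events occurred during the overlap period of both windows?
3

To find overlap events:

1. Window A: 2024-03-05 11:02:00 to 2024-03-05 11:12:00
2. Window B: 2024-03-05 11:05:00 to 2024-03-05 11:21:00
3. Overlap period: 2024-03-05 11:05:00 to 2024-03-05 11:12:00
4. Count LOGOUT events in overlap: 3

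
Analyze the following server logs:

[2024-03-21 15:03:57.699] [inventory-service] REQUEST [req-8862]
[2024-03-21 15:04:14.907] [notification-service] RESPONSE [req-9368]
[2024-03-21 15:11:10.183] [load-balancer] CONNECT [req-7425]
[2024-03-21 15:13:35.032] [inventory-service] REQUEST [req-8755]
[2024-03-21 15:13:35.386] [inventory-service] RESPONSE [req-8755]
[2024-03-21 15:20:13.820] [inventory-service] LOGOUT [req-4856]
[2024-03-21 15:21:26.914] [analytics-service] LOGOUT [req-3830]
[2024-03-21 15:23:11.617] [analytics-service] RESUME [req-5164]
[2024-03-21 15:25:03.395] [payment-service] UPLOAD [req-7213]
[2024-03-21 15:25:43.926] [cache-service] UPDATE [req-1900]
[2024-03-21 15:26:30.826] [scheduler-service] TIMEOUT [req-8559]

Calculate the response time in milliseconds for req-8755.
354

To calculate latency:

1. Find REQUEST with id req-8755: 2024-03-21 15:13:35.032
2. Find RESPONSE with id req-8755: 2024-03-21 15:13:35.386
3. Latency: 2024-03-21 15:13:35.386 - 2024-03-21 15:13:35.032 = 354ms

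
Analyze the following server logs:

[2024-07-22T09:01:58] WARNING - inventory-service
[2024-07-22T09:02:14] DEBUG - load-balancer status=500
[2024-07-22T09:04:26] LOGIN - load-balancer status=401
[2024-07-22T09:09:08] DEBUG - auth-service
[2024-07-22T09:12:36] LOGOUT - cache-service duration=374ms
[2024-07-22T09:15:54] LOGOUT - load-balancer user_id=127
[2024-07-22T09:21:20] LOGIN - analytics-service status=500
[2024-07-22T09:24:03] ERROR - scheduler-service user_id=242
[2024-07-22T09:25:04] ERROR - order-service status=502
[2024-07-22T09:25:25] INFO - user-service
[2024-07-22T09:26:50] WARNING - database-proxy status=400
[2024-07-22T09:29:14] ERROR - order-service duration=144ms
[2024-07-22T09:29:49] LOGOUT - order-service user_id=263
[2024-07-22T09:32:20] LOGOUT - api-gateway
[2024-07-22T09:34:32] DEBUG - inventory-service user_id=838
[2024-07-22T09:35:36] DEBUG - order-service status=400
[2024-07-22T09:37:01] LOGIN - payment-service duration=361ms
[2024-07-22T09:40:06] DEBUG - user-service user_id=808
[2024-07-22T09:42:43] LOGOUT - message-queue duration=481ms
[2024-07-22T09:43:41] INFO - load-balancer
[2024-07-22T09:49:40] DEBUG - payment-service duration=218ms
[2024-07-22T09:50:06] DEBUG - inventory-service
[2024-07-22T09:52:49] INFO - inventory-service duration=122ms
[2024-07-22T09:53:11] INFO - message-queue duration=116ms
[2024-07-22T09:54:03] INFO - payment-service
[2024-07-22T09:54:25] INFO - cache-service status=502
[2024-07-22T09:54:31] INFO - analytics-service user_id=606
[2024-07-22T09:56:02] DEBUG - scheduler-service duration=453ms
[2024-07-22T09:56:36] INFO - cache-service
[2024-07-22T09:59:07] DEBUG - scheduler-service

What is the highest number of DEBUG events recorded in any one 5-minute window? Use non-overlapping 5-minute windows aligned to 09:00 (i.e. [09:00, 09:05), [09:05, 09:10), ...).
2

To find the burst window:

1. Divide the log period into non-overlapping 5-minute windows starting at 09:00
2. Count DEBUG events in each window
3. Find the window with maximum count
4. Maximum events in a window: 2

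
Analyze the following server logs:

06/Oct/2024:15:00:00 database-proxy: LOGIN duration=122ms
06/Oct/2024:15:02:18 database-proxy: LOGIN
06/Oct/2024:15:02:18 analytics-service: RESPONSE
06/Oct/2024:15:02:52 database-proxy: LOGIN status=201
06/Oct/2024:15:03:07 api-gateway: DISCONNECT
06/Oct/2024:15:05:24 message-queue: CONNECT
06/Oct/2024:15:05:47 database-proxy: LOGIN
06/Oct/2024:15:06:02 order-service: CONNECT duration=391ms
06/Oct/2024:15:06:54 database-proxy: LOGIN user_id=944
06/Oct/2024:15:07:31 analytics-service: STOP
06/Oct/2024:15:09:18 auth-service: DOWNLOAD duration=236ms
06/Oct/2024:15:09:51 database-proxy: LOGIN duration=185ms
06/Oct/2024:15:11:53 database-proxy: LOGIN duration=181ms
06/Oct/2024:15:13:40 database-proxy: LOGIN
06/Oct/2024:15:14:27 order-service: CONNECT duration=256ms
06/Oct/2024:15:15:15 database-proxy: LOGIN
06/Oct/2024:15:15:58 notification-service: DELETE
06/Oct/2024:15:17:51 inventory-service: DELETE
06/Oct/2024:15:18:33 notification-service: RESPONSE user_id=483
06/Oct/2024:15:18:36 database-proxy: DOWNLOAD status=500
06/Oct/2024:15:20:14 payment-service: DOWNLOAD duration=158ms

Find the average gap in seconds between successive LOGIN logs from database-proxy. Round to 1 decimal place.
114.4

To calculate average interval:

1. Find all LOGIN events for database-proxy in order
2. Calculate time gaps between consecutive events
3. Compute mean of gaps: 915 / 8 = 114.4 seconds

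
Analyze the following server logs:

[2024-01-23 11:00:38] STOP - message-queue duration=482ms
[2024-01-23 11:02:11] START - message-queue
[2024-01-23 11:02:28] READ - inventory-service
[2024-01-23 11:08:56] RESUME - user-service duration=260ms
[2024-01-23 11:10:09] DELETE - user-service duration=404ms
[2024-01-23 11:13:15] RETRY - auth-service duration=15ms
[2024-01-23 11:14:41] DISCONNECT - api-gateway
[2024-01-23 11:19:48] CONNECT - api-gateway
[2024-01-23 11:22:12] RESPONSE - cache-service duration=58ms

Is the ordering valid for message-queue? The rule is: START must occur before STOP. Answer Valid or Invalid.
Invalid

To validate ordering:

1. Required order: START → STOP
2. Rule: START must occur before STOP
3. Check actual order of events for message-queue
4. Result: Invalid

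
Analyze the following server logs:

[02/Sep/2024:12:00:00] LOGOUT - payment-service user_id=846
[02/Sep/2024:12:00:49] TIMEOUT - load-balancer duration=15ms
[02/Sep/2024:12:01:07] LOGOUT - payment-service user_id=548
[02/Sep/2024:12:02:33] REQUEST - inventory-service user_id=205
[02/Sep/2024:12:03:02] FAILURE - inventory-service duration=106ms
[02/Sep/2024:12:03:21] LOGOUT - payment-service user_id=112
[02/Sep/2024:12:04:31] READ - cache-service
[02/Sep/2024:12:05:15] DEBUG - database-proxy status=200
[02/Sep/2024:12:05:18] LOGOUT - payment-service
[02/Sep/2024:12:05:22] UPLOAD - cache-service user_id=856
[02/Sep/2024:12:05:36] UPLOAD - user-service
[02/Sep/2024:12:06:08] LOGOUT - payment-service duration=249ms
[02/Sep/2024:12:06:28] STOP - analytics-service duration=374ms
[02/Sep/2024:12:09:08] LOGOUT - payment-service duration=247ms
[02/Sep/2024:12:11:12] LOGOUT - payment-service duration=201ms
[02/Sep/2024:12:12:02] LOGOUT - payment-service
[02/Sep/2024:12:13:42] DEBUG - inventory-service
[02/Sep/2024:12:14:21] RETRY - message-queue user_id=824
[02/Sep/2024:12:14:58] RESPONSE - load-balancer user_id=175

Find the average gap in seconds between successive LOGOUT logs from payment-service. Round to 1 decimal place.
103.1

To calculate average interval:

1. Find all LOGOUT events for payment-service in order
2. Calculate time gaps between consecutive events
3. Compute mean of gaps: 722 / 7 = 103.1 seconds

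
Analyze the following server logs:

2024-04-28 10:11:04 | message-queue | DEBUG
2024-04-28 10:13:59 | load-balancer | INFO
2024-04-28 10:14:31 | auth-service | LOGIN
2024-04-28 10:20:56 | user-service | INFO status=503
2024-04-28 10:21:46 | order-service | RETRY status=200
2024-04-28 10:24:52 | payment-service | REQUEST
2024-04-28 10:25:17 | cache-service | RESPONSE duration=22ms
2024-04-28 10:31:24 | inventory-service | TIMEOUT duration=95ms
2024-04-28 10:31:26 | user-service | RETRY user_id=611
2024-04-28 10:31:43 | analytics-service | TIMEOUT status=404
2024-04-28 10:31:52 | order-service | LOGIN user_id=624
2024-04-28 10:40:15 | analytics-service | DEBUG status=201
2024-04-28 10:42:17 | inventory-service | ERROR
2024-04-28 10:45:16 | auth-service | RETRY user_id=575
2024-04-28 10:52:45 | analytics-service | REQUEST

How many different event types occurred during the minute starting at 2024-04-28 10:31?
3

To count unique event types:

1. Filter events in the minute starting at 2024-04-28 10:31
2. Extract event types from matching entries
3. Count unique types: 3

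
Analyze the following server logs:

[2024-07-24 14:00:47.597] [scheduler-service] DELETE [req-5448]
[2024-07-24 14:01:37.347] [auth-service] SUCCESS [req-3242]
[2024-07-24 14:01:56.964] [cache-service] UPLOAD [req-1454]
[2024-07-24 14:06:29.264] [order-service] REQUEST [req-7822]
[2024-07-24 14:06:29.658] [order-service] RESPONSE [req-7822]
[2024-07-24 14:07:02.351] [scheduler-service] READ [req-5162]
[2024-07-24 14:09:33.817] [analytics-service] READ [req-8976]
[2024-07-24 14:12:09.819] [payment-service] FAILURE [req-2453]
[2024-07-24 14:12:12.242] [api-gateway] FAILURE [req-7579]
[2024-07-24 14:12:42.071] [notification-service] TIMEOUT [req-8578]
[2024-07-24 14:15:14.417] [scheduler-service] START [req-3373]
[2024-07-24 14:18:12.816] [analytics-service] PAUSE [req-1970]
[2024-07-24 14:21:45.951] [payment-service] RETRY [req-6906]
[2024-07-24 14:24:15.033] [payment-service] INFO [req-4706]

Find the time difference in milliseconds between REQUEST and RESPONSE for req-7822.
394

To calculate latency:

1. Find REQUEST with id req-7822: 2024-07-24 14:06:29.264
2. Find RESPONSE with id req-7822: 2024-07-24 14:06:29.658
3. Latency: 2024-07-24 14:06:29.658 - 2024-07-24 14:06:29.264 = 394ms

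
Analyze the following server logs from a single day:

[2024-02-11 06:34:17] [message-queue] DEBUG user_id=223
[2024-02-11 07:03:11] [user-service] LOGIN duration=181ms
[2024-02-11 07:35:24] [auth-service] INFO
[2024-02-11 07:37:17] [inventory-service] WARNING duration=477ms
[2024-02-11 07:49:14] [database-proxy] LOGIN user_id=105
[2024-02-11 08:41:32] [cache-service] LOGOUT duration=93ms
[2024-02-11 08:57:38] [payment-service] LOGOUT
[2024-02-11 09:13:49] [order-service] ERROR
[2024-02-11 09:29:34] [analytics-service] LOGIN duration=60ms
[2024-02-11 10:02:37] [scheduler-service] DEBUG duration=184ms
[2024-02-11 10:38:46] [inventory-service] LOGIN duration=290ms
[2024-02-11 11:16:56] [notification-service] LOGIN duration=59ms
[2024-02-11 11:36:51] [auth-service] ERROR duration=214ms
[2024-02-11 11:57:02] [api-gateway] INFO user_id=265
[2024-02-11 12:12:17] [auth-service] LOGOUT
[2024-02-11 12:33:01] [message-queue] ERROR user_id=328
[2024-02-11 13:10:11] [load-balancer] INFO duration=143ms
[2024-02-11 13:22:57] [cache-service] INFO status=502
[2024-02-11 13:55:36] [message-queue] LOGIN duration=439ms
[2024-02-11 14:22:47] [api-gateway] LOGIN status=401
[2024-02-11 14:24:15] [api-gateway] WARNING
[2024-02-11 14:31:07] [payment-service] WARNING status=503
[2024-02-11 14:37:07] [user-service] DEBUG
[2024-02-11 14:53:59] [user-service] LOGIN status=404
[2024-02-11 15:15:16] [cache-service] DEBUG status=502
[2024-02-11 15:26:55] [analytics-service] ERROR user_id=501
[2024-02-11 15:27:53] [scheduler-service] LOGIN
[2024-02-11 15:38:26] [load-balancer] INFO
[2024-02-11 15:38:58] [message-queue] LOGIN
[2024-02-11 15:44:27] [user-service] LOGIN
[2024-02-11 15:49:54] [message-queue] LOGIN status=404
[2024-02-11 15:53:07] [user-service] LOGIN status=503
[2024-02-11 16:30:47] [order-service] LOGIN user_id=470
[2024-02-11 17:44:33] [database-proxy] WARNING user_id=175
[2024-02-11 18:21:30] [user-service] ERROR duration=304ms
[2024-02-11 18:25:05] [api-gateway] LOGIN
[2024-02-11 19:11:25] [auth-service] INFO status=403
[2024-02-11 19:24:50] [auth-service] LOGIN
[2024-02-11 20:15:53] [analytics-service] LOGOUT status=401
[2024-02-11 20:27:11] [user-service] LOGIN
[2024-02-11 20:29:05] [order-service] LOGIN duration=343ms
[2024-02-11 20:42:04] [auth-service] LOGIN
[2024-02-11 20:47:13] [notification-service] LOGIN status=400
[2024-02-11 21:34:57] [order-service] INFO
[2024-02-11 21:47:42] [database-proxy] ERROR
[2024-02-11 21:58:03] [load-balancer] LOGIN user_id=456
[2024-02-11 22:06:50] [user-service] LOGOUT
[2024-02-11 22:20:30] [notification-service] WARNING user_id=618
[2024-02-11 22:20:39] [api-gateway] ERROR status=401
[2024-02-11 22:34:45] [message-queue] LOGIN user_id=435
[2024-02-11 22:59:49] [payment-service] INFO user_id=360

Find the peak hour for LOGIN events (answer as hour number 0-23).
15

To find the peak hour:

1. Group all LOGIN events by hour
2. Count events in each hour
3. Find hour with maximum count
4. Peak hour: 15 (with 5 events)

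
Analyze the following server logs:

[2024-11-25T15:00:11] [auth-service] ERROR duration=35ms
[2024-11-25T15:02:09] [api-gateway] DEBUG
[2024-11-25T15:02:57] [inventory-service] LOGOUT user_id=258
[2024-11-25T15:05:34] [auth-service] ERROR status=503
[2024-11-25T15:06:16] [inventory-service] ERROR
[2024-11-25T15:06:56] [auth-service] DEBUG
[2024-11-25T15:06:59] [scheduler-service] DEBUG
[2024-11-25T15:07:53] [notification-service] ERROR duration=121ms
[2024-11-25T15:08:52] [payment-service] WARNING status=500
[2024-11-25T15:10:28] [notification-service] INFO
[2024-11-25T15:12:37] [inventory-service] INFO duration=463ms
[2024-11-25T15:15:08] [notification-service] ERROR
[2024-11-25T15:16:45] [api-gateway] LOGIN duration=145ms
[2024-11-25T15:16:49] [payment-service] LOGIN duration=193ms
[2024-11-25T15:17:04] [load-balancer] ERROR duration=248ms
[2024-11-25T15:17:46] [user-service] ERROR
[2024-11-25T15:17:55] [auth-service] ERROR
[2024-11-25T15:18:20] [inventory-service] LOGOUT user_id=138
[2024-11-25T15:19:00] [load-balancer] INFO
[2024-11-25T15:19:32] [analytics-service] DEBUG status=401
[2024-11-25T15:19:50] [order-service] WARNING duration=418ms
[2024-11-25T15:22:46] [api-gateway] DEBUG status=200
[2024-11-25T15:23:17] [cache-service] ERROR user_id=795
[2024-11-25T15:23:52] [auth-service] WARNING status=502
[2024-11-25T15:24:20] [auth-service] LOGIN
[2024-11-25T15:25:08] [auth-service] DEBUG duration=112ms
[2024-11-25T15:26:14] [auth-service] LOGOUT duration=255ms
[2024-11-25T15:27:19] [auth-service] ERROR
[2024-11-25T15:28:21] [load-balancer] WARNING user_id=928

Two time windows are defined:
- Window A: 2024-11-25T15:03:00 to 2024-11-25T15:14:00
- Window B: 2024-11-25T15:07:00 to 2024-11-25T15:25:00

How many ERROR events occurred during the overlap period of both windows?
1

To find overlap events:

1. Window A: 2024-11-25T15:03:00 to 2024-11-25T15:14:00
2. Window B: 2024-11-25T15:07:00 to 2024-11-25T15:25:00
3. Overlap period: 2024-11-25T15:07:00 to 2024-11-25T15:14:00
4. Count ERROR events in overlap: 1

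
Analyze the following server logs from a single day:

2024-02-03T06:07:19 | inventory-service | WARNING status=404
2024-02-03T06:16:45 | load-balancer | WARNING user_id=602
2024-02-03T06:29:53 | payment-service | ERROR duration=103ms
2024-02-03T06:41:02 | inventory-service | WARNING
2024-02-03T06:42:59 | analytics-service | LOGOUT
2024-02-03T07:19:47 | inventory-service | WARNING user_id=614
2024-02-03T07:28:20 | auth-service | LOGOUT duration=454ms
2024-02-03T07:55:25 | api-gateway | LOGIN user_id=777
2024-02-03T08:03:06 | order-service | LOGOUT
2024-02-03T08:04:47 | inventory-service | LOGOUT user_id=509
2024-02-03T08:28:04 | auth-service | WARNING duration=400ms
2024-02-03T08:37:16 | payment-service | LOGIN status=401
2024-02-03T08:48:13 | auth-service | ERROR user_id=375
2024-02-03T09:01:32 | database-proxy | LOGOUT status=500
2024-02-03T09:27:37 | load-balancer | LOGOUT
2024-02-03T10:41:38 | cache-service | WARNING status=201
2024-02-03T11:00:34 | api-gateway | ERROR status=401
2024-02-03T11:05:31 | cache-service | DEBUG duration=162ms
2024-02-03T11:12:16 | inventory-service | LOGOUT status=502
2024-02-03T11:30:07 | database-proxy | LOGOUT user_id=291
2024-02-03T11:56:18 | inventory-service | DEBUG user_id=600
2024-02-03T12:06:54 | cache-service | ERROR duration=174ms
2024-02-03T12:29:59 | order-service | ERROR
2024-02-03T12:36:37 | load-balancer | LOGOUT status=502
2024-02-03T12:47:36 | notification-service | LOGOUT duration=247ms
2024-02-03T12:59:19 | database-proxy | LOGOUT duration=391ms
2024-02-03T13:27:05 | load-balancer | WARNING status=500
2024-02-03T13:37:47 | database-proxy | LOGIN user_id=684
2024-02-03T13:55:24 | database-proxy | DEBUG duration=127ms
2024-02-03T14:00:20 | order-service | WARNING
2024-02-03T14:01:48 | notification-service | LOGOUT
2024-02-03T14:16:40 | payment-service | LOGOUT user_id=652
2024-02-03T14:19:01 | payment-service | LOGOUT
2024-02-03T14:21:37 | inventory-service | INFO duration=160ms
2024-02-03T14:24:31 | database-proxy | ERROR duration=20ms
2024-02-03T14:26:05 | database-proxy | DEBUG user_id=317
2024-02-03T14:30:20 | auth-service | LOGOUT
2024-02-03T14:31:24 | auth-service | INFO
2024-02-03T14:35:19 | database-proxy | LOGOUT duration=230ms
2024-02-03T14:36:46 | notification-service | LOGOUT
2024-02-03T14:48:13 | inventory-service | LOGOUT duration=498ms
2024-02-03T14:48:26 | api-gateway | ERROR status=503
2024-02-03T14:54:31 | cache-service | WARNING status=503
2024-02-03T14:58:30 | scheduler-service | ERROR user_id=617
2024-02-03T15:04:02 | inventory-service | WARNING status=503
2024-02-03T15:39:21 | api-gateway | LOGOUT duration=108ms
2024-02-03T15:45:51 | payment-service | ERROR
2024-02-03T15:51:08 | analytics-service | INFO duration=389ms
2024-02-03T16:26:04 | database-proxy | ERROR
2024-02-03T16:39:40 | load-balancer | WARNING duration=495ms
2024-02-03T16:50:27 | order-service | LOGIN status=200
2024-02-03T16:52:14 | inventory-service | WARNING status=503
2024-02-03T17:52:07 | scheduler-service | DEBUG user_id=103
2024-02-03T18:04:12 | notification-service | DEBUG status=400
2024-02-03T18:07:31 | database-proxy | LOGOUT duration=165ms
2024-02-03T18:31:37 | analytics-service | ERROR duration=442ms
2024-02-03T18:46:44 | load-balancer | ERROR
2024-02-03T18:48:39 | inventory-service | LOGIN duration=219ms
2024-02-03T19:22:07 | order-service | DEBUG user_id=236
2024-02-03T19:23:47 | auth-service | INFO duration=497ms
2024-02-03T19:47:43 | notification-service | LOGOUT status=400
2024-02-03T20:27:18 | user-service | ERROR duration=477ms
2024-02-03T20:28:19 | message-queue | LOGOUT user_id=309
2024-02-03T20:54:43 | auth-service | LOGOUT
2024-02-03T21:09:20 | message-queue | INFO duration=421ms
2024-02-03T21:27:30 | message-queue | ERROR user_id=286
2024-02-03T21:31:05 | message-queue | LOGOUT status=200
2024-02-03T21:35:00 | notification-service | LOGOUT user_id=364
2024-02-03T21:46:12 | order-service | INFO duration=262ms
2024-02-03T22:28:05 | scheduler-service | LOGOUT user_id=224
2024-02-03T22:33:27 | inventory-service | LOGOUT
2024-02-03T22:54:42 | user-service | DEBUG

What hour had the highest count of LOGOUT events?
14

To find the peak hour:

1. Group all LOGOUT events by hour
2. Count events in each hour
3. Find hour with maximum count
4. Peak hour: 14 (with 7 events)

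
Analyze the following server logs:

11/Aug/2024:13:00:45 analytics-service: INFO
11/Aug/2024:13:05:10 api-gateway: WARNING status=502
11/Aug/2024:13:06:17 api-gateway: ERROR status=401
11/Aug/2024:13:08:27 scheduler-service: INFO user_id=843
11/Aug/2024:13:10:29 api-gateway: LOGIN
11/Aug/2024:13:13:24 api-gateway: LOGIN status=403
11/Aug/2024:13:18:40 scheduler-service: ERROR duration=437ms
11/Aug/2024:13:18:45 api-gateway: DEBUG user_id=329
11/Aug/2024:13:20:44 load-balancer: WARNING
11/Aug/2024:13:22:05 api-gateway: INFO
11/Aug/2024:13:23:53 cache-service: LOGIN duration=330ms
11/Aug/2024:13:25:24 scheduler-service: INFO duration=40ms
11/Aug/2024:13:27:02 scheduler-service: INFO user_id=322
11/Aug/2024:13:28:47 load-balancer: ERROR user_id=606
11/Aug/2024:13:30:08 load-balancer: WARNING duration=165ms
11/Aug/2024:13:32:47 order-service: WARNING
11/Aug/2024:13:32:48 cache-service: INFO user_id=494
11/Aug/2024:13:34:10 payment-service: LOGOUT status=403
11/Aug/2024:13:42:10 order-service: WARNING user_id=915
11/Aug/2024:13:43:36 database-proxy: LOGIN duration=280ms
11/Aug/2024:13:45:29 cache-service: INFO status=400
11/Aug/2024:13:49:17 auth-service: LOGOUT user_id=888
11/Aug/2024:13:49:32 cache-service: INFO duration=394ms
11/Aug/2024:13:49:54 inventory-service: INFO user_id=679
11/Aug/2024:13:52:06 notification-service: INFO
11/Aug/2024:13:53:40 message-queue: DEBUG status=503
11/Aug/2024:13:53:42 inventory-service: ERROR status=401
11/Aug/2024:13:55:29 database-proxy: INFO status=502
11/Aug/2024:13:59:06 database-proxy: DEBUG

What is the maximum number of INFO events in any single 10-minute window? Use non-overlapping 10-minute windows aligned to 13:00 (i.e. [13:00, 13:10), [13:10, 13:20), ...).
3

To find the burst window:

1. Divide the log period into non-overlapping 10-minute windows starting at 13:00
2. Count INFO events in each window
3. Find the window with maximum count
4. Maximum events in a window: 3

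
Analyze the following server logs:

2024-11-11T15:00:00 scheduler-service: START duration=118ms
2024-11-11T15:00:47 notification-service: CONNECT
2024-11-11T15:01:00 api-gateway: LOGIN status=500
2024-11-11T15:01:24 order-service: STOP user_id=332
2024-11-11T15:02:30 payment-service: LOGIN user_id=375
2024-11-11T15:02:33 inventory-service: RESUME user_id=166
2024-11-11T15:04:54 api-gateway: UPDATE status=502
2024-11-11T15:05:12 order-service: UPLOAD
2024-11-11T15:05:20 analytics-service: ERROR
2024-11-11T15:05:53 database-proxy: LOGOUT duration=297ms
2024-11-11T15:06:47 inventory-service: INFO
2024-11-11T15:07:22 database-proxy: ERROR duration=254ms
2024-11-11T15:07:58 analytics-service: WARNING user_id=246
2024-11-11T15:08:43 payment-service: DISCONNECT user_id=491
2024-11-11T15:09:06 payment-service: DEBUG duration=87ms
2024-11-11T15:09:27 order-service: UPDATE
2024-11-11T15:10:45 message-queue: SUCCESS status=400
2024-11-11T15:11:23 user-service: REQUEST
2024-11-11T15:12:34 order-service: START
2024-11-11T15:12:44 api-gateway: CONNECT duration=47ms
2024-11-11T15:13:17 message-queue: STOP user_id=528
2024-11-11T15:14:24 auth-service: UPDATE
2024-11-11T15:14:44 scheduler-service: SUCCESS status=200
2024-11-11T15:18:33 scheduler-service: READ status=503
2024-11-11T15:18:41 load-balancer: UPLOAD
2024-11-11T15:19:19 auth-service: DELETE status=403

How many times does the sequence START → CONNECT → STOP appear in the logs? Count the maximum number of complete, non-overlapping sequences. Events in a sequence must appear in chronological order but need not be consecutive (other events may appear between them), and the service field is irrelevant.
2

To count sequences:

1. Look for pattern: START → CONNECT → STOP
2. Greedily scan the log in chronological order, matching each sequence element in turn (ignoring service)
3. Each time the full pattern completes, increment the count and restart matching from the next event
4. Complete non-overlapping sequences found: 2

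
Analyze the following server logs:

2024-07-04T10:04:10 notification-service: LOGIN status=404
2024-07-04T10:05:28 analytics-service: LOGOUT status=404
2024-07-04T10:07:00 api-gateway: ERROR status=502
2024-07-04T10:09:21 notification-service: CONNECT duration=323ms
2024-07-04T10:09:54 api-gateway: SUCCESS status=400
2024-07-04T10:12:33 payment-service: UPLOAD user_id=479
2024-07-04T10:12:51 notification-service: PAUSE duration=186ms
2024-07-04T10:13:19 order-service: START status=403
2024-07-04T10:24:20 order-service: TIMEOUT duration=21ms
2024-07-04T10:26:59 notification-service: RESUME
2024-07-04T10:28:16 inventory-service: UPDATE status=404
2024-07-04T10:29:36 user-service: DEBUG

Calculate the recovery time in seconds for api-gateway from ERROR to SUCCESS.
174

To calculate recovery time:

1. Find ERROR event for api-gateway: 2024-07-04T10:07:00
2. Find next SUCCESS event for api-gateway: 2024-07-04T10:09:54
3. Recovery time: 2024-07-04T10:09:54 - 2024-07-04T10:07:00 = 174 seconds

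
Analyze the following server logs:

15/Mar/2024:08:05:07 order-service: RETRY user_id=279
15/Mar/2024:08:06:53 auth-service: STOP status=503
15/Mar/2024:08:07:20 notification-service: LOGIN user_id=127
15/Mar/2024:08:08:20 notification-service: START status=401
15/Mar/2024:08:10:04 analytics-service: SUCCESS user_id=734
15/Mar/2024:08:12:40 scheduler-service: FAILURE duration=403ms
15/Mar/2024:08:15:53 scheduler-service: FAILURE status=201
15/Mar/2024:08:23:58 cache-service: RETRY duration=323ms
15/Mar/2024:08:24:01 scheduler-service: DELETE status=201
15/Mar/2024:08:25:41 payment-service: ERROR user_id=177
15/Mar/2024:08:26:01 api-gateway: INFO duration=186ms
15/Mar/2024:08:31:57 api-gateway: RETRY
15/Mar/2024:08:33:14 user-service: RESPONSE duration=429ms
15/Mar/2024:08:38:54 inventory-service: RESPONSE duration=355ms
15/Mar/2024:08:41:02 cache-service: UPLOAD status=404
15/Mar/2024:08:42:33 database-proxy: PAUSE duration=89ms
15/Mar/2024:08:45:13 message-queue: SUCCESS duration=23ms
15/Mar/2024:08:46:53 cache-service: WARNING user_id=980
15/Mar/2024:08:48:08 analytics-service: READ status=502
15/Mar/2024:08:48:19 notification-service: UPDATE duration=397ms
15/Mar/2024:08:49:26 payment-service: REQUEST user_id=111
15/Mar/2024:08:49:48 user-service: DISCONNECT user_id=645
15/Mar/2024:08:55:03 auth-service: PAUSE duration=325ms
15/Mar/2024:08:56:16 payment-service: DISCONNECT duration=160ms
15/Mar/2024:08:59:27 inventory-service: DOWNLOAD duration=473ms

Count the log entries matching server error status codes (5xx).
2

To find matching entries:

1. Pattern to match: server error status codes (5xx)
2. Scan each log entry for the pattern
3. Count matches: 2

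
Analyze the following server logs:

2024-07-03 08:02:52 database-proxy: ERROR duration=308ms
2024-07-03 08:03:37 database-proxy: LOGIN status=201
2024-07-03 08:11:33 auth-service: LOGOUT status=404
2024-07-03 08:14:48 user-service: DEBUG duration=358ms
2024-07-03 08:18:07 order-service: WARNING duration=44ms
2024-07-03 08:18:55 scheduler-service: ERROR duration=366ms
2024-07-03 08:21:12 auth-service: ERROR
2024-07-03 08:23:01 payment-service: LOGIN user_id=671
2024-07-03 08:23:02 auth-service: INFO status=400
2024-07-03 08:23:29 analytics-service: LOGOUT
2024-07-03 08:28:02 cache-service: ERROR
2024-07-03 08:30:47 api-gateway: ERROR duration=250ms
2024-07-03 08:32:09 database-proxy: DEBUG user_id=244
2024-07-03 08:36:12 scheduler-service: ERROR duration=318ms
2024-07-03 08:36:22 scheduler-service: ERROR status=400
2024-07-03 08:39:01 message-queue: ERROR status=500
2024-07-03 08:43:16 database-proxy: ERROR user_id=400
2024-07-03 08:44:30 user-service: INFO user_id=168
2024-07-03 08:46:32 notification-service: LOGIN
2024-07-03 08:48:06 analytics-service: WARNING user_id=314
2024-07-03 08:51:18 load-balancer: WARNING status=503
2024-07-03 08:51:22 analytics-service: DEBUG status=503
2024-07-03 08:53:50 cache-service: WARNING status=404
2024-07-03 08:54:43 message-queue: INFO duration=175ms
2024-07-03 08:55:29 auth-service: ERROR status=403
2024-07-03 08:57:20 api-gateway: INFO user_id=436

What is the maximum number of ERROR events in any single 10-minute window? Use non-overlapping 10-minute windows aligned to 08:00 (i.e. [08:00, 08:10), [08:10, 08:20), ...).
4

To find the burst window:

1. Divide the log period into non-overlapping 10-minute windows starting at 08:00
2. Count ERROR events in each window
3. Find the window with maximum count
4. Maximum events in a window: 4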